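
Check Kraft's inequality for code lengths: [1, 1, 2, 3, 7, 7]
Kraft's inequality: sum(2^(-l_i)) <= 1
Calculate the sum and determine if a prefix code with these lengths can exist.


Sum = 2^(-1) + 2^(-1) + 2^(-2) + 2^(-3) + 2^(-7) + 2^(-7)
    = 0.5 + 0.5 + 0.25 + 0.125 + 0.0078125 + 0.0078125
    = 178/128 = 1.390625
Since 1.390625 > 1, Kraft's inequality is NOT satisfied.
A prefix code with these lengths CANNOT exist.

Kraft sum = 1.390625. Not satisfied.


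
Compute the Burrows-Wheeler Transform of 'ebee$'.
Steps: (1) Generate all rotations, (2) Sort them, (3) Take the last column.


Rotations (sorted):
  0: $ebee -> last char: e
  1: bee$e -> last char: e
  2: e$ebe -> last char: e
  3: ebee$ -> last char: $
  4: ee$eb -> last char: b


BWT = eee$b


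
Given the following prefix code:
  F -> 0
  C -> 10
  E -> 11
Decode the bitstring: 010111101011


Decoding step by step:
Bits 0 -> F
Bits 10 -> C
Bits 11 -> E
Bits 11 -> E
Bits 0 -> F
Bits 10 -> C
Bits 11 -> E


Decoded message: FCEEFCE


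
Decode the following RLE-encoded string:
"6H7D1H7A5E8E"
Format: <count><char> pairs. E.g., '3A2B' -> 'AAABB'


Expanding each <count><char> pair:
  6H -> 'HHHHHH'
  7D -> 'DDDDDDD'
  1H -> 'H'
  7A -> 'AAAAAAA'
  5E -> 'EEEEE'
  8E -> 'EEEEEEEE'

Decoded = HHHHHHDDDDDDDHAAAAAAAEEEEEEEEEEEEE


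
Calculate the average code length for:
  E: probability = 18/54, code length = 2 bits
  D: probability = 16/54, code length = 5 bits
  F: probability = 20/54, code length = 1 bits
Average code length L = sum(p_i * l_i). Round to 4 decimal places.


Weighted contributions p_i * l_i:
  E: (18/54) * 2 = 36/54
  D: (16/54) * 5 = 80/54
  F: (20/54) * 1 = 20/54
Sum = (36 + 80 + 20)/54 = 136/54

L = 136/54 = 2.5185 bits/symbol


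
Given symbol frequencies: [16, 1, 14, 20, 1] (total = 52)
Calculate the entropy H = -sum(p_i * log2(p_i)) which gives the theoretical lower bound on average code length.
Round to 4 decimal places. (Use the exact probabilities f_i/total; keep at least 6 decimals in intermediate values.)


Per-symbol terms -p_i * log2(p_i) with p_i = f_i/52:
  p = 16/52 = 0.307692: log2(p) = -1.700440, -p*log2(p) = 0.523212
  p = 1/52 = 0.019231: log2(p) = -5.700440, -p*log2(p) = 0.109624
  p = 14/52 = 0.269231: log2(p) = -1.893085, -p*log2(p) = 0.509677
  p = 20/52 = 0.384615: log2(p) = -1.378512, -p*log2(p) = 0.530197
  p = 1/52 = 0.019231: log2(p) = -5.700440, -p*log2(p) = 0.109624
H = 0.523212 + 0.109624 + 0.509677 + 0.530197 + 0.109624 = 1.782334

H = 1.7823 bits/symbol


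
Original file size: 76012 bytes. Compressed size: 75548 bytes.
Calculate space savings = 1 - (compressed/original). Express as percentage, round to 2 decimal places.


ratio = compressed/original = 75548/76012 = 0.993896
savings = 1 - ratio = 1 - 0.993896 = 0.006104
as a percentage: 0.006104 * 100 = 0.61%

Space savings = 1 - 75548/76012 = 0.61%


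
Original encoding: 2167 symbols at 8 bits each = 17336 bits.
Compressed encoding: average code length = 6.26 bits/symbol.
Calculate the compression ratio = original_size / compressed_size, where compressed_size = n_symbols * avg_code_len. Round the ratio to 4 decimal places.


original_size = n_symbols * orig_bits = 2167 * 8 = 17336 bits
compressed_size = n_symbols * avg_code_len = 2167 * 6.26 = 13565.42 bits
ratio = original_size / compressed_size = 17336 / 13565.42 = 1.278

Compression ratio = 1.278


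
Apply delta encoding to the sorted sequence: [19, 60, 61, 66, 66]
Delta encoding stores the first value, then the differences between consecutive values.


First value: 19
Deltas:
  60 - 19 = 41
  61 - 60 = 1
  66 - 61 = 5
  66 - 66 = 0


Delta encoded: [19, 41, 1, 5, 0]


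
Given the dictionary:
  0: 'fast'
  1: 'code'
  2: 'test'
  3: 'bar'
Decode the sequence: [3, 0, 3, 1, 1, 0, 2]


Look up each index in the dictionary:
  3 -> 'bar'
  0 -> 'fast'
  3 -> 'bar'
  1 -> 'code'
  1 -> 'code'
  0 -> 'fast'
  2 -> 'test'

Decoded: "bar fast bar code code fast test"


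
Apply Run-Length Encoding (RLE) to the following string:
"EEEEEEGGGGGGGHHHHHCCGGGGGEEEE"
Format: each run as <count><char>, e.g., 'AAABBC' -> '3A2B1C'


Scanning runs left to right:
  i=0: run of 'E' x 6 -> '6E'
  i=6: run of 'G' x 7 -> '7G'
  i=13: run of 'H' x 5 -> '5H'
  i=18: run of 'C' x 2 -> '2C'
  i=20: run of 'G' x 5 -> '5G'
  i=25: run of 'E' x 4 -> '4E'

RLE = 6E7G5H2C5G4E


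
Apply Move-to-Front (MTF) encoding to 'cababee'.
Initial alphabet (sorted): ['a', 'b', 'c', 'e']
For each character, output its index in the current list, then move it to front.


MTF encoding:
'c': index 2 in ['a', 'b', 'c', 'e'] -> ['c', 'a', 'b', 'e']
'a': index 1 in ['c', 'a', 'b', 'e'] -> ['a', 'c', 'b', 'e']
'b': index 2 in ['a', 'c', 'b', 'e'] -> ['b', 'a', 'c', 'e']
'a': index 1 in ['b', 'a', 'c', 'e'] -> ['a', 'b', 'c', 'e']
'b': index 1 in ['a', 'b', 'c', 'e'] -> ['b', 'a', 'c', 'e']
'e': index 3 in ['b', 'a', 'c', 'e'] -> ['e', 'b', 'a', 'c']
'e': index 0 in ['e', 'b', 'a', 'c'] -> ['e', 'b', 'a', 'c']


Output: [2, 1, 2, 1, 1, 3, 0]


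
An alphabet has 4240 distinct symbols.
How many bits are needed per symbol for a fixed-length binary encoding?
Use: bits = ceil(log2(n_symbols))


log2(4240) = 12.0498
Bracket: 2^12 = 4096 < 4240 <= 2^13 = 8192
So ceil(log2(4240)) = 13

bits = ceil(log2(4240)) = ceil(12.0498) = 13 bits


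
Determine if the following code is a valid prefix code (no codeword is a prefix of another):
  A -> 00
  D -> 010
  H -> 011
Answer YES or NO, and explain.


Checking each pair (does one codeword prefix another?):
  A='00' vs D='010': no prefix
  A='00' vs H='011': no prefix
  D='010' vs A='00': no prefix
  D='010' vs H='011': no prefix
  H='011' vs A='00': no prefix
  H='011' vs D='010': no prefix
No violation found over all pairs.

YES -- this is a valid prefix code. No codeword is a prefix of any other codeword.


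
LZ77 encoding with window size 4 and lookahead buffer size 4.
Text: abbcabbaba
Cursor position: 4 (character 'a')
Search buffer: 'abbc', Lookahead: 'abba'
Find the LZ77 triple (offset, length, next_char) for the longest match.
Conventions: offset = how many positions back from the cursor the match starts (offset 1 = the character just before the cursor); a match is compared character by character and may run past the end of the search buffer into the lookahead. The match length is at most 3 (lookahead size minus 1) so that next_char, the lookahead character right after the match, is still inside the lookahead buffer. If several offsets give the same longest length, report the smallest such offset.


Try each offset into the search buffer:
  offset=1 (pos 3, char 'c'): match length 0
  offset=2 (pos 2, char 'b'): match length 0
  offset=3 (pos 1, char 'b'): match length 0
  offset=4 (pos 0, char 'a'): match length 3
Longest match has length 3 at offset 4.
next_char = character at position 4 + 3 = 7 -> 'a'

Best match: offset=4, length=3 (matching 'abb' starting at position 0)
LZ77 triple: (4, 3, 'a')


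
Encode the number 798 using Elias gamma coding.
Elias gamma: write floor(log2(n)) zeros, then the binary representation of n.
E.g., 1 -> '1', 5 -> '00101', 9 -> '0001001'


num_bits = floor(log2(798)) + 1 = 10
leading_zeros = num_bits - 1 = 9
binary(798) = 1100011110

Elias gamma(798) = '000000000' + '1100011110' = 0000000001100011110 (19 bits)


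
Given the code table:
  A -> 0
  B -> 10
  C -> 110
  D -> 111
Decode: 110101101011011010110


Decoding:
110 -> C
10 -> B
110 -> C
10 -> B
110 -> C
110 -> C
10 -> B
110 -> C


Result: CBCBCCBC


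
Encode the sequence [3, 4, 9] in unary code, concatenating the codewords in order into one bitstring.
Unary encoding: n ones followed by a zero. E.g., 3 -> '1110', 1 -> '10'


Encode each number as n ones followed by a terminating 0:
  3 -> 1110 (4 bits)
  4 -> 11110 (5 bits)
  9 -> 1111111110 (10 bits)
Total length = 4 + 5 + 10 = 19 bits.

Unary([3, 4, 9]) = 1110111101111111110 (19 bits)


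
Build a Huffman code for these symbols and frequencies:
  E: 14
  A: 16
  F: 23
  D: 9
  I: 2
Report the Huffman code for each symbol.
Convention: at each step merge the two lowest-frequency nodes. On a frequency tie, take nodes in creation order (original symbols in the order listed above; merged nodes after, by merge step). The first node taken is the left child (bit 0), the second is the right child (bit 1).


Huffman tree construction:
Step 1: Merge I(2) + D(9) = 11
Step 2: Merge (I+D)(11) + E(14) = 25
Step 3: Merge A(16) + F(23) = 39
Step 4: Merge ((I+D)+E)(25) + (A+F)(39) = 64
Read each symbol's code off the tree from the root (left child = 0, right child = 1).

Codes:
  E: 01 (length 2)
  A: 10 (length 2)
  F: 11 (length 2)
  D: 001 (length 3)
  I: 000 (length 3)
Average code length: 139/64 = 2.1719 bits/symbol


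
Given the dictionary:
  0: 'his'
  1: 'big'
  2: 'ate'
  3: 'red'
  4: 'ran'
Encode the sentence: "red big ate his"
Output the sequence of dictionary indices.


Look up each word in the dictionary:
  'red' -> 3
  'big' -> 1
  'ate' -> 2
  'his' -> 0

Encoded: [3, 1, 2, 0]


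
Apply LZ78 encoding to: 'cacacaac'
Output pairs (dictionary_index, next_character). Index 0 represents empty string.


LZ78 encoding steps:
Dictionary: {0: ''}
Step 1: w='' (idx 0), next='c' -> output (0, 'c'), add 'c' as idx 1
Step 2: w='' (idx 0), next='a' -> output (0, 'a'), add 'a' as idx 2
Step 3: w='c' (idx 1), next='a' -> output (1, 'a'), add 'ca' as idx 3
Step 4: w='ca' (idx 3), next='a' -> output (3, 'a'), add 'caa' as idx 4
Step 5: w='c' (idx 1), end of input -> output (1, '')


Encoded: [(0, 'c'), (0, 'a'), (1, 'a'), (3, 'a'), (1, '')]


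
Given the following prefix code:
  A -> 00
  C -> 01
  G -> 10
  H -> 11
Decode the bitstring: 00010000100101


Decoding step by step:
Bits 00 -> A
Bits 01 -> C
Bits 00 -> A
Bits 00 -> A
Bits 10 -> G
Bits 01 -> C
Bits 01 -> C


Decoded message: ACAAGCC


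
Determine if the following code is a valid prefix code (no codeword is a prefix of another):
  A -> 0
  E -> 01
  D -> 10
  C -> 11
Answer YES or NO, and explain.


Checking each pair (does one codeword prefix another?):
  A='0' vs E='01': prefix -- VIOLATION

NO -- this is NOT a valid prefix code. A (0) is a prefix of E (01).


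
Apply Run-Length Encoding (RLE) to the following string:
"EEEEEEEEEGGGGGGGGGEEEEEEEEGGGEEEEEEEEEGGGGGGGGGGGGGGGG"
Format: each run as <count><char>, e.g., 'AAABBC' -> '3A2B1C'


Scanning runs left to right:
  i=0: run of 'E' x 9 -> '9E'
  i=9: run of 'G' x 9 -> '9G'
  i=18: run of 'E' x 8 -> '8E'
  i=26: run of 'G' x 3 -> '3G'
  i=29: run of 'E' x 9 -> '9E'
  i=38: run of 'G' x 16 -> '16G'

RLE = 9E9G8E3G9E16G


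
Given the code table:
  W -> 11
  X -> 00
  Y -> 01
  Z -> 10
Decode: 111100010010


Decoding:
11 -> W
11 -> W
00 -> X
01 -> Y
00 -> X
10 -> Z


Result: WWXYXZ


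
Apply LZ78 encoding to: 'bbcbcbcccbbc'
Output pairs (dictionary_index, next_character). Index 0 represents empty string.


LZ78 encoding steps:
Dictionary: {0: ''}
Step 1: w='' (idx 0), next='b' -> output (0, 'b'), add 'b' as idx 1
Step 2: w='b' (idx 1), next='c' -> output (1, 'c'), add 'bc' as idx 2
Step 3: w='bc' (idx 2), next='b' -> output (2, 'b'), add 'bcb' as idx 3
Step 4: w='' (idx 0), next='c' -> output (0, 'c'), add 'c' as idx 4
Step 5: w='c' (idx 4), next='c' -> output (4, 'c'), add 'cc' as idx 5
Step 6: w='b' (idx 1), next='b' -> output (1, 'b'), add 'bb' as idx 6
Step 7: w='c' (idx 4), end of input -> output (4, '')


Encoded: [(0, 'b'), (1, 'c'), (2, 'b'), (0, 'c'), (4, 'c'), (1, 'b'), (4, '')]


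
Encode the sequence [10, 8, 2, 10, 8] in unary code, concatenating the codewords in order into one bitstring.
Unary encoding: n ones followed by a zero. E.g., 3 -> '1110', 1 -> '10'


Encode each number as n ones followed by a terminating 0:
  10 -> 11111111110 (11 bits)
  8 -> 111111110 (9 bits)
  2 -> 110 (3 bits)
  10 -> 11111111110 (11 bits)
  8 -> 111111110 (9 bits)
Total length = 11 + 9 + 3 + 11 + 9 = 43 bits.

Unary([10, 8, 2, 10, 8]) = 1111111111011111111011011111111110111111110 (43 bits)


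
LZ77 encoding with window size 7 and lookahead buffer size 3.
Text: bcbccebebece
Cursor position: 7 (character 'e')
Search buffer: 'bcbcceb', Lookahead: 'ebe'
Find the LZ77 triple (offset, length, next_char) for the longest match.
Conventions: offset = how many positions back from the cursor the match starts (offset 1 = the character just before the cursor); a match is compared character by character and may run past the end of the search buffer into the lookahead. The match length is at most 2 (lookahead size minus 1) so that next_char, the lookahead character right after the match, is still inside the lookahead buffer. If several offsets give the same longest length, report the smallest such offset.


Try each offset into the search buffer:
  offset=1 (pos 6, char 'b'): match length 0
  offset=2 (pos 5, char 'e'): match length 2
  offset=3 (pos 4, char 'c'): match length 0
  offset=4 (pos 3, char 'c'): match length 0
  offset=5 (pos 2, char 'b'): match length 0
  offset=6 (pos 1, char 'c'): match length 0
  offset=7 (pos 0, char 'b'): match length 0
Longest match has length 2 at offset 2.
next_char = character at position 7 + 2 = 9 -> 'e'

Best match: offset=2, length=2 (matching 'eb' starting at position 5)
LZ77 triple: (2, 2, 'e')


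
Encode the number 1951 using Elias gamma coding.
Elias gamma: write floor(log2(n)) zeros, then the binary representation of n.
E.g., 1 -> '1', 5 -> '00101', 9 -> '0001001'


num_bits = floor(log2(1951)) + 1 = 11
leading_zeros = num_bits - 1 = 10
binary(1951) = 11110011111

Elias gamma(1951) = '0000000000' + '11110011111' = 000000000011110011111 (21 bits)


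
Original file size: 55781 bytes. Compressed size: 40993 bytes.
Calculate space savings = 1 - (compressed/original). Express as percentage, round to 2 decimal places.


ratio = compressed/original = 40993/55781 = 0.734892
savings = 1 - ratio = 1 - 0.734892 = 0.265108
as a percentage: 0.265108 * 100 = 26.51%

Space savings = 1 - 40993/55781 = 26.51%


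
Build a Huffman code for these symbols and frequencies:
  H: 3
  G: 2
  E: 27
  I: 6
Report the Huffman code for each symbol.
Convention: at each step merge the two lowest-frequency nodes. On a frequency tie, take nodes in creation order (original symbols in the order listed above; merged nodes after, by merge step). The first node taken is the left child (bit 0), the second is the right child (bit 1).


Huffman tree construction:
Step 1: Merge G(2) + H(3) = 5
Step 2: Merge (G+H)(5) + I(6) = 11
Step 3: Merge ((G+H)+I)(11) + E(27) = 38
Read each symbol's code off the tree from the root (left child = 0, right child = 1).

Codes:
  H: 001 (length 3)
  G: 000 (length 3)
  E: 1 (length 1)
  I: 01 (length 2)
Average code length: 54/38 = 1.4211 bits/symbol


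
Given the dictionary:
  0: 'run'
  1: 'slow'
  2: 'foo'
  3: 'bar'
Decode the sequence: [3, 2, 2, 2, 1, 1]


Look up each index in the dictionary:
  3 -> 'bar'
  2 -> 'foo'
  2 -> 'foo'
  2 -> 'foo'
  1 -> 'slow'
  1 -> 'slow'

Decoded: "bar foo foo foo slow slow"


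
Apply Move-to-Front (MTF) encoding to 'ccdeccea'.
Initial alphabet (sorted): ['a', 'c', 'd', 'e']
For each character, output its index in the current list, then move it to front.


MTF encoding:
'c': index 1 in ['a', 'c', 'd', 'e'] -> ['c', 'a', 'd', 'e']
'c': index 0 in ['c', 'a', 'd', 'e'] -> ['c', 'a', 'd', 'e']
'd': index 2 in ['c', 'a', 'd', 'e'] -> ['d', 'c', 'a', 'e']
'e': index 3 in ['d', 'c', 'a', 'e'] -> ['e', 'd', 'c', 'a']
'c': index 2 in ['e', 'd', 'c', 'a'] -> ['c', 'e', 'd', 'a']
'c': index 0 in ['c', 'e', 'd', 'a'] -> ['c', 'e', 'd', 'a']
'e': index 1 in ['c', 'e', 'd', 'a'] -> ['e', 'c', 'd', 'a']
'a': index 3 in ['e', 'c', 'd', 'a'] -> ['a', 'e', 'c', 'd']


Output: [1, 0, 2, 3, 2, 0, 1, 3]


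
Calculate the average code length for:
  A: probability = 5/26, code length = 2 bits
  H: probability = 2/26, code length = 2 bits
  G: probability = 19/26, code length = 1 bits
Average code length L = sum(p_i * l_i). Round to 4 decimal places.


Weighted contributions p_i * l_i:
  A: (5/26) * 2 = 10/26
  H: (2/26) * 2 = 4/26
  G: (19/26) * 1 = 19/26
Sum = (10 + 4 + 19)/26 = 33/26

L = 33/26 = 1.2692 bits/symbol


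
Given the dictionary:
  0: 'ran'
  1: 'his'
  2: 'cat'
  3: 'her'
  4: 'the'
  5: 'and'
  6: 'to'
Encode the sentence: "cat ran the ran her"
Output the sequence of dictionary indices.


Look up each word in the dictionary:
  'cat' -> 2
  'ran' -> 0
  'the' -> 4
  'ran' -> 0
  'her' -> 3

Encoded: [2, 0, 4, 0, 3]


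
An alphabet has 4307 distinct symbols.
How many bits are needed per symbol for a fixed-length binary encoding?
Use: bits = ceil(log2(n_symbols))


log2(4307) = 12.0725
Bracket: 2^12 = 4096 < 4307 <= 2^13 = 8192
So ceil(log2(4307)) = 13

bits = ceil(log2(4307)) = ceil(12.0725) = 13 bits


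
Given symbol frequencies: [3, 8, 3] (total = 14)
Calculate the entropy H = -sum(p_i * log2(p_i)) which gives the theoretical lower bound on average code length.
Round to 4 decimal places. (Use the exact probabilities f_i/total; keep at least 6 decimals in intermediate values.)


Per-symbol terms -p_i * log2(p_i) with p_i = f_i/14:
  p = 3/14 = 0.214286: log2(p) = -2.222392, -p*log2(p) = 0.476227
  p = 8/14 = 0.571429: log2(p) = -0.807355, -p*log2(p) = 0.461346
  p = 3/14 = 0.214286: log2(p) = -2.222392, -p*log2(p) = 0.476227
H = 0.476227 + 0.461346 + 0.476227 = 1.413800

H = 1.4138 bits/symbol


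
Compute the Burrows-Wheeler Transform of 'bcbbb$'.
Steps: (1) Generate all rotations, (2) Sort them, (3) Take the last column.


Rotations (sorted):
  0: $bcbbb -> last char: b
  1: b$bcbb -> last char: b
  2: bb$bcb -> last char: b
  3: bbb$bc -> last char: c
  4: bcbbb$ -> last char: $
  5: cbbb$b -> last char: b


BWT = bbbc$b


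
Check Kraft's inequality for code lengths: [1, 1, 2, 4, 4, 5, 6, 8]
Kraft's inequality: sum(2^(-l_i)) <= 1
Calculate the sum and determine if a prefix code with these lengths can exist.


Sum = 2^(-1) + 2^(-1) + 2^(-2) + 2^(-4) + 2^(-4) + 2^(-5) + 2^(-6) + 2^(-8)
    = 0.5 + 0.5 + 0.25 + 0.0625 + 0.0625 + 0.03125 + 0.015625 + 0.00390625
    = 365/256 = 1.42578125
Since 1.42578125 > 1, Kraft's inequality is NOT satisfied.
A prefix code with these lengths CANNOT exist.

Kraft sum = 1.42578125. Not satisfied.


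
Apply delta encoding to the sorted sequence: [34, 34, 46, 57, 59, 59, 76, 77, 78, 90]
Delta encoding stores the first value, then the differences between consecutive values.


First value: 34
Deltas:
  34 - 34 = 0
  46 - 34 = 12
  57 - 46 = 11
  59 - 57 = 2
  59 - 59 = 0
  76 - 59 = 17
  77 - 76 = 1
  78 - 77 = 1
  90 - 78 = 12


Delta encoded: [34, 0, 12, 11, 2, 0, 17, 1, 1, 12]


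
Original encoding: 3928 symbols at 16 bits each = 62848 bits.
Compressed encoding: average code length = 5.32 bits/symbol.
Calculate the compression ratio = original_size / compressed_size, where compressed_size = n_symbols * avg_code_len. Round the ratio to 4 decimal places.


original_size = n_symbols * orig_bits = 3928 * 16 = 62848 bits
compressed_size = n_symbols * avg_code_len = 3928 * 5.32 = 20896.96 bits
ratio = original_size / compressed_size = 62848 / 20896.96 = 3.0075

Compression ratio = 3.0075


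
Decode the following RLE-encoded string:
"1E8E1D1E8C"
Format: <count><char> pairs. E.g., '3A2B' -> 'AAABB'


Expanding each <count><char> pair:
  1E -> 'E'
  8E -> 'EEEEEEEE'
  1D -> 'D'
  1E -> 'E'
  8C -> 'CCCCCCCC'

Decoded = EEEEEEEEEDECCCCCCCC


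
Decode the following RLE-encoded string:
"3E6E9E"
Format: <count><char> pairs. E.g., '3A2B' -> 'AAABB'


Expanding each <count><char> pair:
  3E -> 'EEE'
  6E -> 'EEEEEE'
  9E -> 'EEEEEEEEE'

Decoded = EEEEEEEEEEEEEEEEEE


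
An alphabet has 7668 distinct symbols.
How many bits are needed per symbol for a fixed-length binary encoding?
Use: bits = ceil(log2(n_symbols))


log2(7668) = 12.9046
Bracket: 2^12 = 4096 < 7668 <= 2^13 = 8192
So ceil(log2(7668)) = 13

bits = ceil(log2(7668)) = ceil(12.9046) = 13 bits


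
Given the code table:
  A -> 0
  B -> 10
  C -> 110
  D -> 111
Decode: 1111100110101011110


Decoding:
111 -> D
110 -> C
0 -> A
110 -> C
10 -> B
10 -> B
111 -> D
10 -> B


Result: DCACBBDB


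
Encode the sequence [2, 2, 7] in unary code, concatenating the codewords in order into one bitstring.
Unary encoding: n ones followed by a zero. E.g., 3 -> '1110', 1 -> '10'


Encode each number as n ones followed by a terminating 0:
  2 -> 110 (3 bits)
  2 -> 110 (3 bits)
  7 -> 11111110 (8 bits)
Total length = 3 + 3 + 8 = 14 bits.

Unary([2, 2, 7]) = 11011011111110 (14 bits)


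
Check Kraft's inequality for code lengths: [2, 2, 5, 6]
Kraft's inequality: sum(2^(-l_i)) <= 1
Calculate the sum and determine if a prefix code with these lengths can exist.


Sum = 2^(-2) + 2^(-2) + 2^(-5) + 2^(-6)
    = 0.25 + 0.25 + 0.03125 + 0.015625
    = 35/64 = 0.546875
Since 0.546875 <= 1, Kraft's inequality IS satisfied.
A prefix code with these lengths CAN exist.

Kraft sum = 0.546875. Satisfied.


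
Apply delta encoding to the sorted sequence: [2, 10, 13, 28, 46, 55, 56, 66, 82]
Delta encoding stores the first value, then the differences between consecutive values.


First value: 2
Deltas:
  10 - 2 = 8
  13 - 10 = 3
  28 - 13 = 15
  46 - 28 = 18
  55 - 46 = 9
  56 - 55 = 1
  66 - 56 = 10
  82 - 66 = 16


Delta encoded: [2, 8, 3, 15, 18, 9, 1, 10, 16]


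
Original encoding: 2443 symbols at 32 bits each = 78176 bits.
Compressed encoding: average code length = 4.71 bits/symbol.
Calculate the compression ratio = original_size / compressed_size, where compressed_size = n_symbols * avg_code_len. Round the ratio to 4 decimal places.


original_size = n_symbols * orig_bits = 2443 * 32 = 78176 bits
compressed_size = n_symbols * avg_code_len = 2443 * 4.71 = 11506.53 bits
ratio = original_size / compressed_size = 78176 / 11506.53 = 6.7941

Compression ratio = 6.7941


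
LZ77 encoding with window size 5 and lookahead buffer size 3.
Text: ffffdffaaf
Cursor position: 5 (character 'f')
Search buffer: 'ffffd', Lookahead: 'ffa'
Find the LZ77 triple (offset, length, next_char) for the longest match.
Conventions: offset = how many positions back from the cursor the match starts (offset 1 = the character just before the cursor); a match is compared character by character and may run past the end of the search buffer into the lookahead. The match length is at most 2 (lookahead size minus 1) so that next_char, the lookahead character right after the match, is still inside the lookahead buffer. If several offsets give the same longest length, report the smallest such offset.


Try each offset into the search buffer:
  offset=1 (pos 4, char 'd'): match length 0
  offset=2 (pos 3, char 'f'): match length 1
  offset=3 (pos 2, char 'f'): match length 2
  offset=4 (pos 1, char 'f'): match length 2
  offset=5 (pos 0, char 'f'): match length 2
Longest match has length 2, found at offsets 3, 4, 5; take the smallest, offset 3.
next_char = character at position 5 + 2 = 7 -> 'a'

Best match: offset=3, length=2 (matching 'ff' starting at position 2)
LZ77 triple: (3, 2, 'a')


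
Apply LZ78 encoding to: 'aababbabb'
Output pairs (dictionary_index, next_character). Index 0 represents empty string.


LZ78 encoding steps:
Dictionary: {0: ''}
Step 1: w='' (idx 0), next='a' -> output (0, 'a'), add 'a' as idx 1
Step 2: w='a' (idx 1), next='b' -> output (1, 'b'), add 'ab' as idx 2
Step 3: w='ab' (idx 2), next='b' -> output (2, 'b'), add 'abb' as idx 3
Step 4: w='abb' (idx 3), end of input -> output (3, '')


Encoded: [(0, 'a'), (1, 'b'), (2, 'b'), (3, '')]


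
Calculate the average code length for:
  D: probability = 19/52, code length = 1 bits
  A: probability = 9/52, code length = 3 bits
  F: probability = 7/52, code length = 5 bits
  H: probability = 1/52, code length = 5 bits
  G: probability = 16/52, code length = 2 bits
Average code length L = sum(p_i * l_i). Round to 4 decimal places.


Weighted contributions p_i * l_i:
  D: (19/52) * 1 = 19/52
  A: (9/52) * 3 = 27/52
  F: (7/52) * 5 = 35/52
  H: (1/52) * 5 = 5/52
  G: (16/52) * 2 = 32/52
Sum = (19 + 27 + 35 + 5 + 32)/52 = 118/52

L = 118/52 = 2.2692 bits/symbol


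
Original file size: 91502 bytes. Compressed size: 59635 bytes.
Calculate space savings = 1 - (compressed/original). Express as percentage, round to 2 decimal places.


ratio = compressed/original = 59635/91502 = 0.651734
savings = 1 - ratio = 1 - 0.651734 = 0.348266
as a percentage: 0.348266 * 100 = 34.83%

Space savings = 1 - 59635/91502 = 34.83%


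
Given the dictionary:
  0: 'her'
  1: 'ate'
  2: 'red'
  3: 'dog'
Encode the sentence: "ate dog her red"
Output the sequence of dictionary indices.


Look up each word in the dictionary:
  'ate' -> 1
  'dog' -> 3
  'her' -> 0
  'red' -> 2

Encoded: [1, 3, 0, 2]


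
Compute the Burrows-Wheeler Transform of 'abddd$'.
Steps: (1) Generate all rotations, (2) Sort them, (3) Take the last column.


Rotations (sorted):
  0: $abddd -> last char: d
  1: abddd$ -> last char: $
  2: bddd$a -> last char: a
  3: d$abdd -> last char: d
  4: dd$abd -> last char: d
  5: ddd$ab -> last char: b


BWT = d$addb


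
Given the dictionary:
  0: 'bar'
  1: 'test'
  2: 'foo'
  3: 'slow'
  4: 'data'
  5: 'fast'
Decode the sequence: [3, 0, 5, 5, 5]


Look up each index in the dictionary:
  3 -> 'slow'
  0 -> 'bar'
  5 -> 'fast'
  5 -> 'fast'
  5 -> 'fast'

Decoded: "slow bar fast fast fast"


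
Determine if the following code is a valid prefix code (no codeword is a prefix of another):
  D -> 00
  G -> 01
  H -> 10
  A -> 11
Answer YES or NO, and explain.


Checking each pair (does one codeword prefix another?):
  D='00' vs G='01': no prefix
  D='00' vs H='10': no prefix
  D='00' vs A='11': no prefix
  G='01' vs D='00': no prefix
  G='01' vs H='10': no prefix
  G='01' vs A='11': no prefix
  H='10' vs D='00': no prefix
  H='10' vs G='01': no prefix
  H='10' vs A='11': no prefix
  A='11' vs D='00': no prefix
  A='11' vs G='01': no prefix
  A='11' vs H='10': no prefix
No violation found over all pairs.

YES -- this is a valid prefix code. No codeword is a prefix of any other codeword.


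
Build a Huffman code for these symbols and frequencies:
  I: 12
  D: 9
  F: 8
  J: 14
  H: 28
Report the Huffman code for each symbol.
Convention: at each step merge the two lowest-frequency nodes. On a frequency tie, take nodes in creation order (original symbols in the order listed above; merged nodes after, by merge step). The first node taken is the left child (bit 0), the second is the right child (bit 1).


Huffman tree construction:
Step 1: Merge F(8) + D(9) = 17
Step 2: Merge I(12) + J(14) = 26
Step 3: Merge (F+D)(17) + (I+J)(26) = 43
Step 4: Merge H(28) + ((F+D)+(I+J))(43) = 71
Read each symbol's code off the tree from the root (left child = 0, right child = 1).

Codes:
  I: 110 (length 3)
  D: 101 (length 3)
  F: 100 (length 3)
  J: 111 (length 3)
  H: 0 (length 1)
Average code length: 157/71 = 2.2113 bits/symbol


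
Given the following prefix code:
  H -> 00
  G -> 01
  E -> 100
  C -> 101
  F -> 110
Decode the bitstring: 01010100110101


Decoding step by step:
Bits 01 -> G
Bits 01 -> G
Bits 01 -> G
Bits 00 -> H
Bits 110 -> F
Bits 101 -> C


Decoded message: GGGHFC


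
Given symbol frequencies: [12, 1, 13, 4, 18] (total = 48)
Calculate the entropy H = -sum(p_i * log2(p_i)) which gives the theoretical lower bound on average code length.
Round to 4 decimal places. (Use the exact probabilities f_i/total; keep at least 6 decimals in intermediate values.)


Per-symbol terms -p_i * log2(p_i) with p_i = f_i/48:
  p = 12/48 = 0.250000: log2(p) = -2.000000, -p*log2(p) = 0.500000
  p = 1/48 = 0.020833: log2(p) = -5.584963, -p*log2(p) = 0.116353
  p = 13/48 = 0.270833: log2(p) = -1.884523, -p*log2(p) = 0.510392
  p = 4/48 = 0.083333: log2(p) = -3.584963, -p*log2(p) = 0.298747
  p = 18/48 = 0.375000: log2(p) = -1.415037, -p*log2(p) = 0.530639
H = 0.500000 + 0.116353 + 0.510392 + 0.298747 + 0.530639 = 1.956131

H = 1.9561 bits/symbol


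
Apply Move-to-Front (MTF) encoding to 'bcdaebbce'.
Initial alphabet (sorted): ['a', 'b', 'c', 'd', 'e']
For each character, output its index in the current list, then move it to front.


MTF encoding:
'b': index 1 in ['a', 'b', 'c', 'd', 'e'] -> ['b', 'a', 'c', 'd', 'e']
'c': index 2 in ['b', 'a', 'c', 'd', 'e'] -> ['c', 'b', 'a', 'd', 'e']
'd': index 3 in ['c', 'b', 'a', 'd', 'e'] -> ['d', 'c', 'b', 'a', 'e']
'a': index 3 in ['d', 'c', 'b', 'a', 'e'] -> ['a', 'd', 'c', 'b', 'e']
'e': index 4 in ['a', 'd', 'c', 'b', 'e'] -> ['e', 'a', 'd', 'c', 'b']
'b': index 4 in ['e', 'a', 'd', 'c', 'b'] -> ['b', 'e', 'a', 'd', 'c']
'b': index 0 in ['b', 'e', 'a', 'd', 'c'] -> ['b', 'e', 'a', 'd', 'c']
'c': index 4 in ['b', 'e', 'a', 'd', 'c'] -> ['c', 'b', 'e', 'a', 'd']
'e': index 2 in ['c', 'b', 'e', 'a', 'd'] -> ['e', 'c', 'b', 'a', 'd']


Output: [1, 2, 3, 3, 4, 4, 0, 4, 2]


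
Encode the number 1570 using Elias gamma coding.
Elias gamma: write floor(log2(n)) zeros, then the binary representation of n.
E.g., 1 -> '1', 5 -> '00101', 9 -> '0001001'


num_bits = floor(log2(1570)) + 1 = 11
leading_zeros = num_bits - 1 = 10
binary(1570) = 11000100010

Elias gamma(1570) = '0000000000' + '11000100010' = 000000000011000100010 (21 bits)


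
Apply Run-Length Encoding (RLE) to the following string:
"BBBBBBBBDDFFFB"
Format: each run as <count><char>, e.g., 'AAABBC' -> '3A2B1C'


Scanning runs left to right:
  i=0: run of 'B' x 8 -> '8B'
  i=8: run of 'D' x 2 -> '2D'
  i=10: run of 'F' x 3 -> '3F'
  i=13: run of 'B' x 1 -> '1B'

RLE = 8B2D3F1B


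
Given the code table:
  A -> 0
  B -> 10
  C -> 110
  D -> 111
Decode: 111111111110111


Decoding:
111 -> D
111 -> D
111 -> D
110 -> C
111 -> D


Result: DDDCD


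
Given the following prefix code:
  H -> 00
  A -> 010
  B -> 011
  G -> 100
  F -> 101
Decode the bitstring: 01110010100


Decoding step by step:
Bits 011 -> B
Bits 100 -> G
Bits 101 -> F
Bits 00 -> H


Decoded message: BGFH


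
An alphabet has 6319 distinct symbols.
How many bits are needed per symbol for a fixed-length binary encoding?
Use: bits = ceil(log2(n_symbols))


log2(6319) = 12.6255
Bracket: 2^12 = 4096 < 6319 <= 2^13 = 8192
So ceil(log2(6319)) = 13

bits = ceil(log2(6319)) = ceil(12.6255) = 13 bits


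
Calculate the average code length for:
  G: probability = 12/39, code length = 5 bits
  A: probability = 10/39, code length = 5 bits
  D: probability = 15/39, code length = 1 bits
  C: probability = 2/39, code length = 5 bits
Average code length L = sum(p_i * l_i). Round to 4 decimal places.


Weighted contributions p_i * l_i:
  G: (12/39) * 5 = 60/39
  A: (10/39) * 5 = 50/39
  D: (15/39) * 1 = 15/39
  C: (2/39) * 5 = 10/39
Sum = (60 + 50 + 15 + 10)/39 = 135/39

L = 135/39 = 3.4615 bits/symbol


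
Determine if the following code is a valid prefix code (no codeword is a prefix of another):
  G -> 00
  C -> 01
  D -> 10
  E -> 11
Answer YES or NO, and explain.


Checking each pair (does one codeword prefix another?):
  G='00' vs C='01': no prefix
  G='00' vs D='10': no prefix
  G='00' vs E='11': no prefix
  C='01' vs G='00': no prefix
  C='01' vs D='10': no prefix
  C='01' vs E='11': no prefix
  D='10' vs G='00': no prefix
  D='10' vs C='01': no prefix
  D='10' vs E='11': no prefix
  E='11' vs G='00': no prefix
  E='11' vs C='01': no prefix
  E='11' vs D='10': no prefix
No violation found over all pairs.

YES -- this is a valid prefix code. No codeword is a prefix of any other codeword.


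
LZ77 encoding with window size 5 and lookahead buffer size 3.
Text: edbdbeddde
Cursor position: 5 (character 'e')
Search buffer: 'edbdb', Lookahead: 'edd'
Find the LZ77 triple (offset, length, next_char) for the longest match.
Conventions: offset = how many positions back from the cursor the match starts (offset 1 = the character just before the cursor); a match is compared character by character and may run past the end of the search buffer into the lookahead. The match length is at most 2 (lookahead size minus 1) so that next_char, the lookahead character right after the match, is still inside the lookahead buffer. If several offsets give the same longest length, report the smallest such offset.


Try each offset into the search buffer:
  offset=1 (pos 4, char 'b'): match length 0
  offset=2 (pos 3, char 'd'): match length 0
  offset=3 (pos 2, char 'b'): match length 0
  offset=4 (pos 1, char 'd'): match length 0
  offset=5 (pos 0, char 'e'): match length 2
Longest match has length 2 at offset 5.
next_char = character at position 5 + 2 = 7 -> 'd'

Best match: offset=5, length=2 (matching 'ed' starting at position 0)
LZ77 triple: (5, 2, 'd')


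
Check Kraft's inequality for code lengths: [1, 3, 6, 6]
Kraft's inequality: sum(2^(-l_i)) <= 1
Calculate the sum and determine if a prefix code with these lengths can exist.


Sum = 2^(-1) + 2^(-3) + 2^(-6) + 2^(-6)
    = 0.5 + 0.125 + 0.015625 + 0.015625
    = 42/64 = 0.65625
Since 0.65625 <= 1, Kraft's inequality IS satisfied.
A prefix code with these lengths CAN exist.

Kraft sum = 0.65625. Satisfied.


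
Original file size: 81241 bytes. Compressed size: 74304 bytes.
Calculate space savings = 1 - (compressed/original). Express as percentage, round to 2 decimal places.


ratio = compressed/original = 74304/81241 = 0.914612
savings = 1 - ratio = 1 - 0.914612 = 0.085388
as a percentage: 0.085388 * 100 = 8.54%

Space savings = 1 - 74304/81241 = 8.54%


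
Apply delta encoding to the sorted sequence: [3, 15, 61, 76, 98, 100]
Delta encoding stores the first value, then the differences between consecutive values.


First value: 3
Deltas:
  15 - 3 = 12
  61 - 15 = 46
  76 - 61 = 15
  98 - 76 = 22
  100 - 98 = 2


Delta encoded: [3, 12, 46, 15, 22, 2]


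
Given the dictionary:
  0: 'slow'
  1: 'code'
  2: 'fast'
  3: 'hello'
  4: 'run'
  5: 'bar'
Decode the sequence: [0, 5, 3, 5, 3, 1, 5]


Look up each index in the dictionary:
  0 -> 'slow'
  5 -> 'bar'
  3 -> 'hello'
  5 -> 'bar'
  3 -> 'hello'
  1 -> 'code'
  5 -> 'bar'

Decoded: "slow bar hello bar hello code bar"


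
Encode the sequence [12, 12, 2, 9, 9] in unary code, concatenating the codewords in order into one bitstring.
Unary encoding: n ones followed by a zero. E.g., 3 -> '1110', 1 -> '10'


Encode each number as n ones followed by a terminating 0:
  12 -> 1111111111110 (13 bits)
  12 -> 1111111111110 (13 bits)
  2 -> 110 (3 bits)
  9 -> 1111111110 (10 bits)
  9 -> 1111111110 (10 bits)
Total length = 13 + 13 + 3 + 10 + 10 = 49 bits.

Unary([12, 12, 2, 9, 9]) = 1111111111110111111111111011011111111101111111110 (49 bits)


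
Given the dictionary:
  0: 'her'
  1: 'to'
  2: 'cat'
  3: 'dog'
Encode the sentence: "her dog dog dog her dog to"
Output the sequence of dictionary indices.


Look up each word in the dictionary:
  'her' -> 0
  'dog' -> 3
  'dog' -> 3
  'dog' -> 3
  'her' -> 0
  'dog' -> 3
  'to' -> 1

Encoded: [0, 3, 3, 3, 0, 3, 1]


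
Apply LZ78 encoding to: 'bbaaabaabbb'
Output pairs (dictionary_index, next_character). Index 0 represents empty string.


LZ78 encoding steps:
Dictionary: {0: ''}
Step 1: w='' (idx 0), next='b' -> output (0, 'b'), add 'b' as idx 1
Step 2: w='b' (idx 1), next='a' -> output (1, 'a'), add 'ba' as idx 2
Step 3: w='' (idx 0), next='a' -> output (0, 'a'), add 'a' as idx 3
Step 4: w='a' (idx 3), next='b' -> output (3, 'b'), add 'ab' as idx 4
Step 5: w='a' (idx 3), next='a' -> output (3, 'a'), add 'aa' as idx 5
Step 6: w='b' (idx 1), next='b' -> output (1, 'b'), add 'bb' as idx 6
Step 7: w='b' (idx 1), end of input -> output (1, '')


Encoded: [(0, 'b'), (1, 'a'), (0, 'a'), (3, 'b'), (3, 'a'), (1, 'b'), (1, '')]


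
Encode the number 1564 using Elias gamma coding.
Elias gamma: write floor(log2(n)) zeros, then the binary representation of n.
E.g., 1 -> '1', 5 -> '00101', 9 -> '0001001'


num_bits = floor(log2(1564)) + 1 = 11
leading_zeros = num_bits - 1 = 10
binary(1564) = 11000011100

Elias gamma(1564) = '0000000000' + '11000011100' = 000000000011000011100 (21 bits)


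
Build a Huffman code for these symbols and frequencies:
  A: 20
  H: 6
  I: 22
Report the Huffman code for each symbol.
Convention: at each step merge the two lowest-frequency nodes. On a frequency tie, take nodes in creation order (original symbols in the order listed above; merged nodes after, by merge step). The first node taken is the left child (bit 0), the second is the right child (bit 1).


Huffman tree construction:
Step 1: Merge H(6) + A(20) = 26
Step 2: Merge I(22) + (H+A)(26) = 48
Read each symbol's code off the tree from the root (left child = 0, right child = 1).

Codes:
  A: 11 (length 2)
  H: 10 (length 2)
  I: 0 (length 1)
Average code length: 74/48 = 1.5417 bits/symbol


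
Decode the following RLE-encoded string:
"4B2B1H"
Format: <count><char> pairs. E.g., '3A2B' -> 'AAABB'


Expanding each <count><char> pair:
  4B -> 'BBBB'
  2B -> 'BB'
  1H -> 'H'

Decoded = BBBBBBH


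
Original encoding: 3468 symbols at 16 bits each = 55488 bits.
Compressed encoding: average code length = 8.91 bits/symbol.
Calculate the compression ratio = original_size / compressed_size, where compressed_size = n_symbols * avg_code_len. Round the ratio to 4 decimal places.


original_size = n_symbols * orig_bits = 3468 * 16 = 55488 bits
compressed_size = n_symbols * avg_code_len = 3468 * 8.91 = 30899.88 bits
ratio = original_size / compressed_size = 55488 / 30899.88 = 1.7957

Compression ratio = 1.7957


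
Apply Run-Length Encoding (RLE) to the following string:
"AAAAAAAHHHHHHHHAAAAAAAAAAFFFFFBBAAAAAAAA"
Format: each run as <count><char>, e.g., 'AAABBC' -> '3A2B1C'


Scanning runs left to right:
  i=0: run of 'A' x 7 -> '7A'
  i=7: run of 'H' x 8 -> '8H'
  i=15: run of 'A' x 10 -> '10A'
  i=25: run of 'F' x 5 -> '5F'
  i=30: run of 'B' x 2 -> '2B'
  i=32: run of 'A' x 8 -> '8A'

RLE = 7A8H10A5F2B8A


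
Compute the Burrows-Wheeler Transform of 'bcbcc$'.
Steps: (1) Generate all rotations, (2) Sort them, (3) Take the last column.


Rotations (sorted):
  0: $bcbcc -> last char: c
  1: bcbcc$ -> last char: $
  2: bcc$bc -> last char: c
  3: c$bcbc -> last char: c
  4: cbcc$b -> last char: b
  5: cc$bcb -> last char: b


BWT = c$ccbb


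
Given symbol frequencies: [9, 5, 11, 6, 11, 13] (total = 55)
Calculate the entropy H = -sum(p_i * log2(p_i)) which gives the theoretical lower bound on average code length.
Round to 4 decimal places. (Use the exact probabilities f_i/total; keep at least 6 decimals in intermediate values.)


Per-symbol terms -p_i * log2(p_i) with p_i = f_i/55:
  p = 9/55 = 0.163636: log2(p) = -2.611435, -p*log2(p) = 0.427326
  p = 5/55 = 0.090909: log2(p) = -3.459432, -p*log2(p) = 0.314494
  p = 11/55 = 0.200000: log2(p) = -2.321928, -p*log2(p) = 0.464386
  p = 6/55 = 0.109091: log2(p) = -3.196397, -p*log2(p) = 0.348698
  p = 11/55 = 0.200000: log2(p) = -2.321928, -p*log2(p) = 0.464386
  p = 13/55 = 0.236364: log2(p) = -2.080920, -p*log2(p) = 0.491854
H = 0.427326 + 0.314494 + 0.464386 + 0.348698 + 0.464386 + 0.491854 = 2.511144

H = 2.5111 bits/symbol


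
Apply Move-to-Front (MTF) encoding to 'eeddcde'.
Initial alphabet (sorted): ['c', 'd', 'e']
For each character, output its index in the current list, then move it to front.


MTF encoding:
'e': index 2 in ['c', 'd', 'e'] -> ['e', 'c', 'd']
'e': index 0 in ['e', 'c', 'd'] -> ['e', 'c', 'd']
'd': index 2 in ['e', 'c', 'd'] -> ['d', 'e', 'c']
'd': index 0 in ['d', 'e', 'c'] -> ['d', 'e', 'c']
'c': index 2 in ['d', 'e', 'c'] -> ['c', 'd', 'e']
'd': index 1 in ['c', 'd', 'e'] -> ['d', 'c', 'e']
'e': index 2 in ['d', 'c', 'e'] -> ['e', 'd', 'c']


Output: [2, 0, 2, 0, 2, 1, 2]


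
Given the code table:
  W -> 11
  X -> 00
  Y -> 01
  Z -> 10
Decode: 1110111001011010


Decoding:
11 -> W
10 -> Z
11 -> W
10 -> Z
01 -> Y
01 -> Y
10 -> Z
10 -> Z


Result: WZWZYYZZ


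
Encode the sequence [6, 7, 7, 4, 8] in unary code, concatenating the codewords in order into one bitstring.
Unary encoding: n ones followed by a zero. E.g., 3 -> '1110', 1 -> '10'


Encode each number as n ones followed by a terminating 0:
  6 -> 1111110 (7 bits)
  7 -> 11111110 (8 bits)
  7 -> 11111110 (8 bits)
  4 -> 11110 (5 bits)
  8 -> 111111110 (9 bits)
Total length = 7 + 8 + 8 + 5 + 9 = 37 bits.

Unary([6, 7, 7, 4, 8]) = 1111110111111101111111011110111111110 (37 bits)
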